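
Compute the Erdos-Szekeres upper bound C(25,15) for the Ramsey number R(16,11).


R(16,11) <= C(16+11-2, 16-1) = C(25, 15)
C(25, 15) = 25! / (15! * 10!)
= 3268760

3268760


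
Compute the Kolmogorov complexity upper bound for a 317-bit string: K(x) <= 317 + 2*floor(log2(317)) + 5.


floor(log2(317)) = 8
2 * 8 = 16
K(x) <= 317 + 16 + 5 = 338

338


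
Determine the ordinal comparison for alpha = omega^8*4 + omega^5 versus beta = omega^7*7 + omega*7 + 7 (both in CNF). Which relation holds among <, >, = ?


Compare term by term from highest exponent:
alpha = omega^8*4 + omega^5
beta = omega^7*7 + omega*7 + 7
Term 1: alpha has omega^8*4, beta has omega^7*7
Term 2: alpha has omega^5*1, beta has omega^1*7
Term 3: alpha has omega^0*0, beta has omega^0*7
Result: alpha > beta

alpha > beta


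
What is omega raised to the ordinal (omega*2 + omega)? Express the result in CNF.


omega^(omega*2 + omega):
Both terms of the exponent have the same exponent 1, so they merge: omega*2 + omega = omega*(2+1) = omega*3.
omega raised to a CNF ordinal is a single CNF term: Result = omega^(omega*3)

omega^(omega*3)


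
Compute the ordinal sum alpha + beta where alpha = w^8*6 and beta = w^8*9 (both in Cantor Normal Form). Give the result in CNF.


Ordinal addition w^8*6 + w^8*9:
Both terms have the same exponent 8.
w^e*c + w^e*d = w^e*(c+d).
Result = w^8*(6+9) = w^8*15

w^8*15


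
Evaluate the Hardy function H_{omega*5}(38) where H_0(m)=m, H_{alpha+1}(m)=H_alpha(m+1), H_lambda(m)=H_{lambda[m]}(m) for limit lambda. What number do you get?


H_{omega*5}(38):
For the Hardy hierarchy, H_{omega*k}(n) = 2^k * n.
2^5 = 32.
32 * 38 = 1216

1216


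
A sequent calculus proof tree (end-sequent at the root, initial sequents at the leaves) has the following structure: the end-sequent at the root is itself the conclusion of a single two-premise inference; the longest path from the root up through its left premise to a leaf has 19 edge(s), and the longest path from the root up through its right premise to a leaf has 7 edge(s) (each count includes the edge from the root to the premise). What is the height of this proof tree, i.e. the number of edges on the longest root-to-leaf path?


Longest path through the left premise: 19 edges (measured from the branching sequent)
Longest path through the right premise: 7 edges
Height of the subtree rooted at the branching sequent: max(19, 7) = 19
The branching sequent is the root itself.
Total height = 19

19


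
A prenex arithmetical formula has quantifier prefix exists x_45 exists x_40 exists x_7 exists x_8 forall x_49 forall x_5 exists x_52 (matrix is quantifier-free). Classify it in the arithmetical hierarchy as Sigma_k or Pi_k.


Leading quantifier is exists, so the class is Sigma.
Number of quantifier blocks = alternations + 1 = 2 + 1 = 3.
Classification: Sigma_3

Sigma_3


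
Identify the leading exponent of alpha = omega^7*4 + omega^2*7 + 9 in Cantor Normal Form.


CNF: omega^7*4 + omega^2*7 + 9
The leading term is omega^7*4, which has exponent 7.

7


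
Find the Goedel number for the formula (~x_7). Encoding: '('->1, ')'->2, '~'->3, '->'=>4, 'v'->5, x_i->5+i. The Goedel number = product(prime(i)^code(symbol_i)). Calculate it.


Formula: (~x_7)
Symbol codes: [1, 3, 12, 2]
Primes: [2, 3, 5, 7]
p_1^1 = 2^1 = 2
p_2^3 = 3^3 = 27
p_3^12 = 5^12 = 244140625
p_4^2 = 7^2 = 49
Product = 645996093750

645996093750


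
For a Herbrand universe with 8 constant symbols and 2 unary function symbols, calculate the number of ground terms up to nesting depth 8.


Herbrand terms by depth:
Depth 0: 8 constants
Depth 1: 16 new terms (running total: 24)
Depth 2: 32 new terms (running total: 56)
Depth 3: 64 new terms (running total: 120)
Depth 4: 128 new terms (running total: 248)
Depth 5: 256 new terms (running total: 504)
Depth 6: 512 new terms (running total: 1016)
Depth 7: 1024 new terms (running total: 2040)
Depth 8: 2048 new terms (running total: 4088)
Total distinct ground terms = 4088

4088


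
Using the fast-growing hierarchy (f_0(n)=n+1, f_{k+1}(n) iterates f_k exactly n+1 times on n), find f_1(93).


f_1(93) = f_0^94(93)
f_0 adds 1 each time, applied 94 times.
f_1(93) = 93 + 94 = 187

187


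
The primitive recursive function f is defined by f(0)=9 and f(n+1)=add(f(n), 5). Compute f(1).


f(0) = 9
f(1) = add(f(0), 5) = add(9, 5) = 14


14


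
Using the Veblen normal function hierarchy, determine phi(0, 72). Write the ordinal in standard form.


phi(0, 72):
phi(0, beta) = omega^beta by definition.
phi(0, 72) = omega^72

omega^72


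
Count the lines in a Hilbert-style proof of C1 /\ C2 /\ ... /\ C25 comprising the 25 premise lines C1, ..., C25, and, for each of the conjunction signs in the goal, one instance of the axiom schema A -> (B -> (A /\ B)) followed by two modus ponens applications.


Conjoining 25 premises:
- 25 premise lines
- the goal has 24 conjunction signs; each costs 1 axiom instance + 2 MP = 3 lines: 3 * 24 = 72
Total = 25 + 72 = 97 lines.

97


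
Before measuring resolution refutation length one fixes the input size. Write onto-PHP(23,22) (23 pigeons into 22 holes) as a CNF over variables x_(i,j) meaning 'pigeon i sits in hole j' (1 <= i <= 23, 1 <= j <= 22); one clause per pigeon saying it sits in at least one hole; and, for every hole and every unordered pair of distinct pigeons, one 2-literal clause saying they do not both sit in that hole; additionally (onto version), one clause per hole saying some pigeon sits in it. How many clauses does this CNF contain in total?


onto-PHP(23,22): 23 pigeons, 22 holes, 23*22 = 506 variables.
- pigeon clauses: one per pigeon -> 23 clauses
- hole clauses: 22 holes * C(23,2) = 22 * 253 -> 5566 clauses
- onto clauses: one per hole -> 22 clauses
Total clauses = 23 + 5566 + 22 = 5611

5611


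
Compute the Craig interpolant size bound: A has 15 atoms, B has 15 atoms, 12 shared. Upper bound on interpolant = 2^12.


Shared atoms = 12
Craig interpolant size bound = 2^12
= 4096

4096


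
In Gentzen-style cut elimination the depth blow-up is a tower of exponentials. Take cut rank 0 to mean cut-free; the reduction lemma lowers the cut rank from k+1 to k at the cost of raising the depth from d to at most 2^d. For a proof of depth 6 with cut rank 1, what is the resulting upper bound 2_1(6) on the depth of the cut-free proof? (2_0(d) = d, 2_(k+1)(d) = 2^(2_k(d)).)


Each rank reduction sends depth d to at most 2^d; cut rank r needs r reductions.
2_0(6) = 6
2_1(6) = 2^6 = 64
Cut-free depth bound = 64

64


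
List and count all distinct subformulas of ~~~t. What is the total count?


Formula: ~~~t
Subformulas found:
  1. t
  2. ~t
  3. ~~t
  4. ~~~t
Total distinct subformulas = 4

4


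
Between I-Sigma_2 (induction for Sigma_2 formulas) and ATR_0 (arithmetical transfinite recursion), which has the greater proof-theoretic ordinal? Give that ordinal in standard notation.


Proof-theoretic ordinal of I-Sigma_2 (induction for Sigma_2 formulas): omega^(omega^omega)
Proof-theoretic ordinal of ATR_0 (arithmetical transfinite recursion): Gamma_0
Comparing: omega^(omega^omega) < Gamma_0.
The larger ordinal is Gamma_0 (from ATR_0 (arithmetical transfinite recursion)).

Gamma_0


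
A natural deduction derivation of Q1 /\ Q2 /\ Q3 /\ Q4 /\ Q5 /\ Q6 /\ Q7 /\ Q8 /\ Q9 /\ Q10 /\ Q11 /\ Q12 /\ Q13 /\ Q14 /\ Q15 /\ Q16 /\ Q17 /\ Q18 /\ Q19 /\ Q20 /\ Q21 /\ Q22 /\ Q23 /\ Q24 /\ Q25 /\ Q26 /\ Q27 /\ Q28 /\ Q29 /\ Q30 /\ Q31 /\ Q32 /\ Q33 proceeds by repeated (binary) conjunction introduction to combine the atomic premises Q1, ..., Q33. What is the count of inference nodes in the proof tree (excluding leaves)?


The target conjunction has 33 conjuncts, i.e. 32 binary /\ connectives.
Each conjunction-intro joins two pieces, so 33 atoms require 33-1 = 32 applications.
Total inference nodes = 32

32


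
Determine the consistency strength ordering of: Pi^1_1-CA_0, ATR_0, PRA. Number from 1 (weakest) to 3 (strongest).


Ordering by consistency strength:
1. PRA
2. ATR_0
3. Pi^1_1-CA_0


Pi^1_1-CA_0=3, ATR_0=2, PRA=1


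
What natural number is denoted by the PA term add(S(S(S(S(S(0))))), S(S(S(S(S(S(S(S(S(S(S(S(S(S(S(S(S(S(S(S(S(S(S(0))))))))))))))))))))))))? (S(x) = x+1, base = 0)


add(S^5(0), S^23(0)):
S^5(0) = 5
S^23(0) = 23
5 + 23 = 28

28


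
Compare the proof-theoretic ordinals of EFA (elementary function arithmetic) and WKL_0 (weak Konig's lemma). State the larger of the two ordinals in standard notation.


Proof-theoretic ordinal of EFA (elementary function arithmetic): omega^3
Proof-theoretic ordinal of WKL_0 (weak Konig's lemma): omega^omega
Comparing: omega^3 < omega^omega.
The larger ordinal is omega^omega (from WKL_0 (weak Konig's lemma)).

omega^omega


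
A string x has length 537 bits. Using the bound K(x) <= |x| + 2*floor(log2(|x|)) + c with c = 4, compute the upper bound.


floor(log2(537)) = 9
2 * 9 = 18
K(x) <= 537 + 18 + 4 = 559

559


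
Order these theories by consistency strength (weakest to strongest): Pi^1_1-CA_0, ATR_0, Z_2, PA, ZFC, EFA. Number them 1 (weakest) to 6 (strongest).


Ordering by consistency strength:
1. EFA
2. PA
3. ATR_0
4. Pi^1_1-CA_0
5. Z_2
6. ZFC


Pi^1_1-CA_0=4, ATR_0=3, Z_2=5, PA=2, ZFC=6, EFA=1


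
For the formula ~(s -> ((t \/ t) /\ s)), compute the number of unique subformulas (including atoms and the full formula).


Formula: ~(s -> ((t \/ t) /\ s))
Subformulas found:
  1. s
  2. t
  3. (t \/ t)
  4. ((t \/ t) /\ s)
  5. (s -> ((t \/ t) /\ s))
  6. ~(s -> ((t \/ t) /\ s))
Total distinct subformulas = 6

6


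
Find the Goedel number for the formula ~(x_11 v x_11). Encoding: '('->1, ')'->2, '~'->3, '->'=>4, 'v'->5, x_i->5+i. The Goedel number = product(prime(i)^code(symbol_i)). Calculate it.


Formula: ~(x_11 v x_11)
Symbol codes: [3, 1, 16, 5, 16, 2]
Primes: [2, 3, 5, 7, 11, 13]
p_1^3 = 2^3 = 8
p_2^1 = 3^1 = 3
p_3^16 = 5^16 = 152587890625
p_4^5 = 7^5 = 16807
p_5^16 = 11^16 = 45949729863572161
p_6^2 = 13^2 = 169
Product = 477959588229062568521715087890625000

477959588229062568521715087890625000


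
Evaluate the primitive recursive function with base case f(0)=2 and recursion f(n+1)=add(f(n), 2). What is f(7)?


f(0) = 2
f(1) = add(f(0), 2) = add(2, 2) = 4
f(2) = add(f(1), 2) = add(4, 2) = 6
f(3) = add(f(2), 2) = add(6, 2) = 8
f(4) = add(f(3), 2) = add(8, 2) = 10
f(5) = add(f(4), 2) = add(10, 2) = 12
f(6) = add(f(5), 2) = add(12, 2) = 14
f(7) = add(f(6), 2) = add(14, 2) = 16


16


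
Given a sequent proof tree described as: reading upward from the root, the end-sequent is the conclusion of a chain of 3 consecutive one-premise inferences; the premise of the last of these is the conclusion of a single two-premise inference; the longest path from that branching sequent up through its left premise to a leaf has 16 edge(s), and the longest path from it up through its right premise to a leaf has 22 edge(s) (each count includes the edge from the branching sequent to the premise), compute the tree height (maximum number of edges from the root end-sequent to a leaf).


Longest path through the left premise: 16 edges (measured from the branching sequent)
Longest path through the right premise: 22 edges
Height of the subtree rooted at the branching sequent: max(16, 22) = 22
The branching sequent sits 3 edges above the root (the chain of one-premise inferences), so height = 22 + 3 = 25

25


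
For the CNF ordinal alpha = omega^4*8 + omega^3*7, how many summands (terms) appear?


CNF: omega^4*8 + omega^3*7
Count the summands separated by '+':
  term 1: omega^4*8
  term 2: omega^3*7
Total terms = 2

2


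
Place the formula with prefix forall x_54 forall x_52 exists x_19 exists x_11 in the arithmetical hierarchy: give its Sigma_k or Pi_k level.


Leading quantifier is forall, so the class is Pi.
Number of quantifier blocks = alternations + 1 = 1 + 1 = 2.
Classification: Pi_2

Pi_2


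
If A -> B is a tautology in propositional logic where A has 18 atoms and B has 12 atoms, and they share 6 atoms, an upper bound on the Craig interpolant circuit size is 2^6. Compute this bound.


Shared atoms = 6
Craig interpolant size bound = 2^6
= 64

64


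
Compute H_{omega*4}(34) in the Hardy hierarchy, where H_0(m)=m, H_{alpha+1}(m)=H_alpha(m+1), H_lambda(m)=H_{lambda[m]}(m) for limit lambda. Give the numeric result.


H_{omega*4}(34):
For the Hardy hierarchy, H_{omega*k}(n) = 2^k * n.
2^4 = 16.
16 * 34 = 544

544


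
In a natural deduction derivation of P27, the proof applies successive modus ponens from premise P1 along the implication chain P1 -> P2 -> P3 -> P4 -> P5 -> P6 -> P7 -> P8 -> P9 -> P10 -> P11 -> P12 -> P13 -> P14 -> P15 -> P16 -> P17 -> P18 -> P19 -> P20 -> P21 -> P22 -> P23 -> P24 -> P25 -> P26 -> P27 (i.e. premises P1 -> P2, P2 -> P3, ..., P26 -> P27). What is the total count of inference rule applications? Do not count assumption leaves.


We have a chain: P1 -> P2 -> P3 -> P4 -> P5 -> P6 -> P7 -> P8 -> P9 -> P10 -> P11 -> P12 -> P13 -> P14 -> P15 -> P16 -> P17 -> P18 -> P19 -> P20 -> P21 -> P22 -> P23 -> P24 -> P25 -> P26 -> P27.
Each modus ponens application produces the next variable.
The chain has 27 propositions, so 27-1 = 26 modus ponens steps.
Total inference nodes = 26

26


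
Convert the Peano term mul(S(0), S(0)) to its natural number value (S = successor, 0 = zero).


mul(S^1(0), S^1(0)):
S^1(0) = 1
S^1(0) = 1
1 * 1 = 1

1


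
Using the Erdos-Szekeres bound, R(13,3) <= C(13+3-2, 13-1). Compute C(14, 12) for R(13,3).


R(13,3) <= C(13+3-2, 13-1) = C(14, 12)
C(14, 12) = 14! / (12! * 2!)
= 91

91


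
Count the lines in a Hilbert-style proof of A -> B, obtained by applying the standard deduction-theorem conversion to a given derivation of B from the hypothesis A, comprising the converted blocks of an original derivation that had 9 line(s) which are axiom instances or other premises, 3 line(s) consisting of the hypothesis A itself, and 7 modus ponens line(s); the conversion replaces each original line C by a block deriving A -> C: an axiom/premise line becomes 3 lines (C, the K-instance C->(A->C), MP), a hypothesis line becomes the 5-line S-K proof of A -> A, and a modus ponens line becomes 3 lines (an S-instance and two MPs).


Deduction-theorem conversion, block by block:
- 9 axiom/premise lines -> 3 lines each = 27
- 3 hypothesis lines -> 5 lines each (identity proof A->A) = 15
- 7 MP lines -> 3 lines each (S-instance, MP, MP) = 21
Total = 27 + 15 + 21 = 63 lines.

63


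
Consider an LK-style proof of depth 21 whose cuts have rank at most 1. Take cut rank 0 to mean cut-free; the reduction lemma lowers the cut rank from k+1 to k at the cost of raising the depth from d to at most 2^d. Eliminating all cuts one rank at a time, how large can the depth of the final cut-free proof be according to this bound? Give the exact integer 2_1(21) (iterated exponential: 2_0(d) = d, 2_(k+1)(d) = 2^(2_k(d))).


Each rank reduction sends depth d to at most 2^d; cut rank r needs r reductions.
2_0(21) = 21
2_1(21) = 2^21 = 2097152
Cut-free depth bound = 2097152

2097152


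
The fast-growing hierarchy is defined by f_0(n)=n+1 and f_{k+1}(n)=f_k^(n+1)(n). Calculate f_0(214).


f_0(214) = 214 + 1 = 215

215


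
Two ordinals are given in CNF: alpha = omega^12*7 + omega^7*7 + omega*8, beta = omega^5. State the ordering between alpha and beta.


Compare term by term from highest exponent:
alpha = omega^12*7 + omega^7*7 + omega*8
beta = omega^5
Term 1: alpha has omega^12*7, beta has omega^5*1
Term 2: alpha has omega^7*7, beta has omega^0*0
Term 3: alpha has omega^1*8, beta has omega^0*0
Result: alpha > beta

alpha > beta


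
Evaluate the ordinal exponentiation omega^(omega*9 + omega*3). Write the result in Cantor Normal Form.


omega^(omega*9 + omega*3):
Both terms of the exponent have the same exponent 1, so they merge: omega*9 + omega*3 = omega*(9+3) = omega*12.
omega raised to a CNF ordinal is a single CNF term: Result = omega^(omega*12)

omega^(omega*12)


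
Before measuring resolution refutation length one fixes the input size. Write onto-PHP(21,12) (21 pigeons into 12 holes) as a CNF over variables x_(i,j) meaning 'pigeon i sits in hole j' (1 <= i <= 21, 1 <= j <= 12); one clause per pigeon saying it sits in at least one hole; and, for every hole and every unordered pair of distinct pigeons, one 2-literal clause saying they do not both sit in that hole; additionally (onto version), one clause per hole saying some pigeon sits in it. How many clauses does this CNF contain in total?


onto-PHP(21,12): 21 pigeons, 12 holes, 21*12 = 252 variables.
- pigeon clauses: one per pigeon -> 21 clauses
- hole clauses: 12 holes * C(21,2) = 12 * 210 -> 2520 clauses
- onto clauses: one per hole -> 12 clauses
Total clauses = 21 + 2520 + 12 = 2553

2553


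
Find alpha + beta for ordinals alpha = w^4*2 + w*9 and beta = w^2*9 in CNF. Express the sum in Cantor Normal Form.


Ordinal addition (w^4*2 + w*9) + w^2*9:
alpha's leading term has exponent 4 > beta's exponent 2, so it survives.
alpha's tail term has exponent 1 < beta's exponent 2, so it is absorbed by beta.
In ordinal addition, any term followed by a strictly larger-exponent term is absorbed.
Result = w^4*2 + w^2*9

w^4*2 + w^2*9


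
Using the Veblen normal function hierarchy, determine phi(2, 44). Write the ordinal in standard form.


phi(2, 44):
phi(2, beta) = zeta_beta (the beta-th zeta number, fixed point of epsilon).
phi(2, 44) = zeta_44

zeta_44


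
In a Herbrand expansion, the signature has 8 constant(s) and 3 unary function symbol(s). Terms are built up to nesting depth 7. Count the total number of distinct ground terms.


Herbrand terms by depth:
Depth 0: 8 constants
Depth 1: 24 new terms (running total: 32)
Depth 2: 72 new terms (running total: 104)
Depth 3: 216 new terms (running total: 320)
Depth 4: 648 new terms (running total: 968)
Depth 5: 1944 new terms (running total: 2912)
Depth 6: 5832 new terms (running total: 8744)
Depth 7: 17496 new terms (running total: 26240)
Total distinct ground terms = 26240

26240


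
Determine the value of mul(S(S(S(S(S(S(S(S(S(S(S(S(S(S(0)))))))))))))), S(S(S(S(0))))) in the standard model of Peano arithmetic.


mul(S^14(0), S^4(0)):
S^14(0) = 14
S^4(0) = 4
14 * 4 = 56

56


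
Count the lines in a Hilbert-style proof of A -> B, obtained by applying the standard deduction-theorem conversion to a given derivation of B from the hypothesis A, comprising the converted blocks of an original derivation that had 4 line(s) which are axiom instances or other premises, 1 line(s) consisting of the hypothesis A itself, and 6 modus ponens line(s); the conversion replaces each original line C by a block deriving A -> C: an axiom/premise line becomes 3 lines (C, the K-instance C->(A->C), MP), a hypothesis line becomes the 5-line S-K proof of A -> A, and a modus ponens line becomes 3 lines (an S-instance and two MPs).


Deduction-theorem conversion, block by block:
- 4 axiom/premise lines -> 3 lines each = 12
- 1 hypothesis lines -> 5 lines each (identity proof A->A) = 5
- 6 MP lines -> 3 lines each (S-instance, MP, MP) = 18
Total = 12 + 5 + 18 = 35 lines.

35


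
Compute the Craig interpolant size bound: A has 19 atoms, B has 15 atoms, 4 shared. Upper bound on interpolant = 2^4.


Shared atoms = 4
Craig interpolant size bound = 2^4
= 16

16


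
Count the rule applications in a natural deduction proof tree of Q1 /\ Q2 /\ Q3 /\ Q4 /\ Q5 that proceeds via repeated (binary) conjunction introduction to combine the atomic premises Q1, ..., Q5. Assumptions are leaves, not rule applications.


The target conjunction has 5 conjuncts, i.e. 4 binary /\ connectives.
Each conjunction-intro joins two pieces, so 5 atoms require 5-1 = 4 applications.
Total inference nodes = 4

4


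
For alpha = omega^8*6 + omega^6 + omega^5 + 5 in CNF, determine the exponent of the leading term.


CNF: omega^8*6 + omega^6 + omega^5 + 5
The leading term is omega^8*6, which has exponent 8.

8


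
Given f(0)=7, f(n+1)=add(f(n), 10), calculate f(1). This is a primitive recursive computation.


f(0) = 7
f(1) = add(f(0), 10) = add(7, 10) = 17


17


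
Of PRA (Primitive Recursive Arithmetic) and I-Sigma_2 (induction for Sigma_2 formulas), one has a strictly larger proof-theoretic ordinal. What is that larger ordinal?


Proof-theoretic ordinal of PRA (Primitive Recursive Arithmetic): omega^omega
Proof-theoretic ordinal of I-Sigma_2 (induction for Sigma_2 formulas): omega^(omega^omega)
Comparing: omega^omega < omega^(omega^omega).
The larger ordinal is omega^(omega^omega) (from I-Sigma_2 (induction for Sigma_2 formulas)).

omega^(omega^omega)


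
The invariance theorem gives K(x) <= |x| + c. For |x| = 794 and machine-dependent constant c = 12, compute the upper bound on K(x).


K(x) <= |x| + c = 794 + 12 = 806

806


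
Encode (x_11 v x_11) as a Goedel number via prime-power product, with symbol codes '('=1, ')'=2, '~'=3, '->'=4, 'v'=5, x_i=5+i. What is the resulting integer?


Formula: (x_11 v x_11)
Symbol codes: [1, 16, 5, 16, 2]
Primes: [2, 3, 5, 7, 11]
p_1^1 = 2^1 = 2
p_2^16 = 3^16 = 43046721
p_3^5 = 5^5 = 3125
p_4^16 = 7^16 = 33232930569601
p_5^2 = 11^2 = 121
Product = 1081867571995501404542756250

1081867571995501404542756250


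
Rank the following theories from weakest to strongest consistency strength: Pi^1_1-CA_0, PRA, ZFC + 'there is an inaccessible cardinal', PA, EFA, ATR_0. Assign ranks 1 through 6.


Ordering by consistency strength:
1. EFA
2. PRA
3. PA
4. ATR_0
5. Pi^1_1-CA_0
6. ZFC + 'there is an inaccessible cardinal'


Pi^1_1-CA_0=5, PRA=2, ZFC + 'there is an inaccessible cardinal'=6, PA=3, EFA=1, ATR_0=4


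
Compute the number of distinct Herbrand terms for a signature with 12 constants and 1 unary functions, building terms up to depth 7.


Herbrand terms by depth:
Depth 0: 12 constants
Depth 1: 12 new terms (running total: 24)
Depth 2: 12 new terms (running total: 36)
Depth 3: 12 new terms (running total: 48)
Depth 4: 12 new terms (running total: 60)
Depth 5: 12 new terms (running total: 72)
Depth 6: 12 new terms (running total: 84)
Depth 7: 12 new terms (running total: 96)
Total distinct ground terms = 96

96


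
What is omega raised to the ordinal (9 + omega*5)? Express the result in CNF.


omega^(9 + omega*5):
In ordinal addition a term is absorbed by a following term of strictly larger exponent: 0 < 1, so 9 + omega*5 = omega*5.
omega raised to a CNF ordinal is a single CNF term: Result = omega^(omega*5)

omega^(omega*5)


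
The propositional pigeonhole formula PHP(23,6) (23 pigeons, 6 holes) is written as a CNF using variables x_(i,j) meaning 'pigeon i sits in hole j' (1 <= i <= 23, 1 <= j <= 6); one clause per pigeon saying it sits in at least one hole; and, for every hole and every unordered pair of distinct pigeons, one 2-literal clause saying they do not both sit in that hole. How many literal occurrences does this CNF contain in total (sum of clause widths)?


PHP(23,6): 23 pigeons, 6 holes, 23*6 = 138 variables.
- pigeon clauses: one per pigeon -> 23 clauses of width 6 -> 138 literals
- hole clauses: 6 holes * C(23,2) = 6 * 253 -> 1518 clauses of width 2 -> 3036 literals
Total literal occurrences = 138 + 3036 = 3174

3174


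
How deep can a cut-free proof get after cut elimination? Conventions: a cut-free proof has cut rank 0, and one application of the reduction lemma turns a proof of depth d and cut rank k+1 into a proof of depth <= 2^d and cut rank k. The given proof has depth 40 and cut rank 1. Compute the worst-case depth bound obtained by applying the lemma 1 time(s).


Each rank reduction sends depth d to at most 2^d; cut rank r needs r reductions.
2_0(40) = 40
2_1(40) = 2^40 = 1099511627776
Cut-free depth bound = 1099511627776

1099511627776


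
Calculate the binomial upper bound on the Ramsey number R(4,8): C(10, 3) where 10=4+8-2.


R(4,8) <= C(4+8-2, 4-1) = C(10, 3)
C(10, 3) = 10! / (3! * 7!)
= 120

120


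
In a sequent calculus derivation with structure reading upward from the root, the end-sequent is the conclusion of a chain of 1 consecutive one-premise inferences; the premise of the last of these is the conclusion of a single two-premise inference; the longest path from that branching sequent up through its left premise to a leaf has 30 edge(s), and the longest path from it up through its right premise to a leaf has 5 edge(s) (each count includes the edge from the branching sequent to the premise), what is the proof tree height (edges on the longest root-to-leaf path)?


Longest path through the left premise: 30 edges (measured from the branching sequent)
Longest path through the right premise: 5 edges
Height of the subtree rooted at the branching sequent: max(30, 5) = 30
The branching sequent sits 1 edges above the root (the chain of one-premise inferences), so height = 30 + 1 = 31

31


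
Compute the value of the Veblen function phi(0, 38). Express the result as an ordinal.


phi(0, 38):
phi(0, beta) = omega^beta by definition.
phi(0, 38) = omega^38

omega^38


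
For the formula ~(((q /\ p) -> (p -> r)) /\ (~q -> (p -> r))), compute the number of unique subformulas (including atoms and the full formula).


Formula: ~(((q /\ p) -> (p -> r)) /\ (~q -> (p -> r)))
Subformulas found:
  1. q
  2. r
  3. p
  4. ~q
  5. (q /\ p)
  6. (p -> r)
  7. (~q -> (p -> r))
  8. ((q /\ p) -> (p -> r))
  9. (((q /\ p) -> (p -> r)) /\ (~q -> (p -> r)))
  10. ~(((q /\ p) -> (p -> r)) /\ (~q -> (p -> r)))
Total distinct subformulas = 10

10


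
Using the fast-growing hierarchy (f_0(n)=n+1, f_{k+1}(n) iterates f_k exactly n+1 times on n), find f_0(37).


f_0(37) = 37 + 1 = 38

38


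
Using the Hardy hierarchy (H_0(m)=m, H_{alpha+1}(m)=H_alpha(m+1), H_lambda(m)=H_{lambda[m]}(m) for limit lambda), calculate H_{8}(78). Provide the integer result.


H_8(78):
For finite ordinals k, H_k(n) = n + k (each successor step adds 1).
H_8(78) = 78 + 8 = 86

86


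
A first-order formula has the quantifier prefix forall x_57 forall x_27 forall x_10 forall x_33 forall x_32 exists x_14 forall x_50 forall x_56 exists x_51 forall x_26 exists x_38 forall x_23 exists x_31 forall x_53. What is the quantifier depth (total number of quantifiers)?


Quantifier prefix has 14 quantifier symbols.
Quantifier depth = 14

14


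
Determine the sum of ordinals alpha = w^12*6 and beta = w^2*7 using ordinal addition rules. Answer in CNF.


Ordinal addition w^12*6 + w^2*7:
Leading exponent of alpha (12) > leading exponent of beta (2).
Since alpha's term has higher exponent than beta's leading term,
the sum is simply alpha followed by beta.
Result = w^12*6 + w^2*7

w^12*6 + w^2*7


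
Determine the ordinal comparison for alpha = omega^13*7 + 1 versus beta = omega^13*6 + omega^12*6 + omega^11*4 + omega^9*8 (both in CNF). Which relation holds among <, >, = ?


Compare term by term from highest exponent:
alpha = omega^13*7 + 1
beta = omega^13*6 + omega^12*6 + omega^11*4 + omega^9*8
Term 1: alpha has omega^13*7, beta has omega^13*6
Term 2: alpha has omega^0*1, beta has omega^12*6
Term 3: alpha has omega^0*0, beta has omega^11*4
Term 4: alpha has omega^0*0, beta has omega^9*8
Result: alpha > beta

alpha > beta


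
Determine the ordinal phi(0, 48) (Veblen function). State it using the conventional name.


phi(0, 48):
phi(0, beta) = omega^beta by definition.
phi(0, 48) = omega^48

omega^48


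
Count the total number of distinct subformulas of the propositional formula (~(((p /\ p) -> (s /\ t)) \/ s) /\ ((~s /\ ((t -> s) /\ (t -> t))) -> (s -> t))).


Formula: (~(((p /\ p) -> (s /\ t)) \/ s) /\ ((~s /\ ((t -> s) /\ (t -> t))) -> (s -> t)))
Subformulas found:
  1. s
  2. t
  3. p
  4. ~s
  5. (s /\ t)
  6. (t -> t)
  7. (p /\ p)
  8. (t -> s)
  9. (s -> t)
  10. ((p /\ p) -> (s /\ t))
  11. ((t -> s) /\ (t -> t))
  12. (((p /\ p) -> (s /\ t)) \/ s)
  13. (~s /\ ((t -> s) /\ (t -> t)))
  14. ~(((p /\ p) -> (s /\ t)) \/ s)
  15. ((~s /\ ((t -> s) /\ (t -> t))) -> (s -> t))
  16. (~(((p /\ p) -> (s /\ t)) \/ s) /\ ((~s /\ ((t -> s) /\ (t -> t))) -> (s -> t)))
Total distinct subformulas = 16

16


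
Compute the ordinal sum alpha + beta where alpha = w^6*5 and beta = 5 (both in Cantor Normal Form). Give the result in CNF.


Ordinal addition w^6*5 + 5:
Leading exponent of alpha (6) > leading exponent of beta (0).
Since alpha's term has higher exponent than beta's leading term,
the sum is simply alpha followed by beta.
Result = w^6*5 + 5

w^6*5 + 5


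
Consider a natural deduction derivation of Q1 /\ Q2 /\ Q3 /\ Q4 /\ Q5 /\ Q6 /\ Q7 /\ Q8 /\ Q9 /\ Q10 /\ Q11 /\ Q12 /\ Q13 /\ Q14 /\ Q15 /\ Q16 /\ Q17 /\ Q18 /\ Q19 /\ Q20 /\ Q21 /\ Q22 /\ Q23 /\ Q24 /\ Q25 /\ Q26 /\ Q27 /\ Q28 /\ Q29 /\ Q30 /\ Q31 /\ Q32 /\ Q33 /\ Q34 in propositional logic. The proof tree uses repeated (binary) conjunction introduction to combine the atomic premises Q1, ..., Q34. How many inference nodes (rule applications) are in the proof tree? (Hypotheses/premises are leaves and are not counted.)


The target conjunction has 34 conjuncts, i.e. 33 binary /\ connectives.
Each conjunction-intro joins two pieces, so 34 atoms require 34-1 = 33 applications.
Total inference nodes = 33

33


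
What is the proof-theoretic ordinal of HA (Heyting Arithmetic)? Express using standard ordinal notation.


The proof-theoretic ordinal of HA (Heyting Arithmetic) is a standard result in ordinal analysis.
This ordinal is the supremum of order types of primitive recursive well-orderings
that the theory can prove to be well-ordered.
For HA (Heyting Arithmetic), the proof-theoretic ordinal is epsilon_0.

epsilon_0


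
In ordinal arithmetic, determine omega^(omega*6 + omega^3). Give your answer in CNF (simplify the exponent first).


omega^(omega*6 + omega^3):
In ordinal addition a term is absorbed by a following term of strictly larger exponent: 1 < 3, so omega*6 + omega^3 = omega^3.
omega raised to a CNF ordinal is a single CNF term: Result = omega^(omega^3)

omega^(omega^3)


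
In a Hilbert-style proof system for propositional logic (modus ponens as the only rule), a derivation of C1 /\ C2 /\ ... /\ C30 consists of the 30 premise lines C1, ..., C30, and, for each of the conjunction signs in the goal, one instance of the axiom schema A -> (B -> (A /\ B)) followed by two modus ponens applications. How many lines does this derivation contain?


Conjoining 30 premises:
- 30 premise lines
- the goal has 29 conjunction signs; each costs 1 axiom instance + 2 MP = 3 lines: 3 * 29 = 87
Total = 30 + 87 = 117 lines.

117


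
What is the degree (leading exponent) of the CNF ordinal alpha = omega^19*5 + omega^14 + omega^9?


CNF: omega^19*5 + omega^14 + omega^9
The leading term is omega^19*5, which has exponent 19.

19


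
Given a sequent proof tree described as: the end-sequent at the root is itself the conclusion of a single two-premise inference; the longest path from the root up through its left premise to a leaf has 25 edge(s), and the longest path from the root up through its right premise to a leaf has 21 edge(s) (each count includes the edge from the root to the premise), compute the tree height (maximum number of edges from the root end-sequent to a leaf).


Longest path through the left premise: 25 edges (measured from the branching sequent)
Longest path through the right premise: 21 edges
Height of the subtree rooted at the branching sequent: max(25, 21) = 25
The branching sequent is the root itself.
Total height = 25

25


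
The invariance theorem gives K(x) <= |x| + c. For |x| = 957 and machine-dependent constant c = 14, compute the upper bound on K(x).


K(x) <= |x| + c = 957 + 14 = 971

971


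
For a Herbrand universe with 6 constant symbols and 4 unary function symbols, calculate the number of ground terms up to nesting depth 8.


Herbrand terms by depth:
Depth 0: 6 constants
Depth 1: 24 new terms (running total: 30)
Depth 2: 96 new terms (running total: 126)
Depth 3: 384 new terms (running total: 510)
Depth 4: 1536 new terms (running total: 2046)
Depth 5: 6144 new terms (running total: 8190)
Depth 6: 24576 new terms (running total: 32766)
Depth 7: 98304 new terms (running total: 131070)
Depth 8: 393216 new terms (running total: 524286)
Total distinct ground terms = 524286

524286


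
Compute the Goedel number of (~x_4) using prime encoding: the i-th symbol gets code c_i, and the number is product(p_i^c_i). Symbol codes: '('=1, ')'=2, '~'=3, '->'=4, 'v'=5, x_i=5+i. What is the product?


Formula: (~x_4)
Symbol codes: [1, 3, 9, 2]
Primes: [2, 3, 5, 7]
p_1^1 = 2^1 = 2
p_2^3 = 3^3 = 27
p_3^9 = 5^9 = 1953125
p_4^2 = 7^2 = 49
Product = 5167968750

5167968750


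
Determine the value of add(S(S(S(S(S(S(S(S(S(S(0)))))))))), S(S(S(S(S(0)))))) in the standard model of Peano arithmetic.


add(S^10(0), S^5(0)):
S^10(0) = 10
S^5(0) = 5
10 + 5 = 15

15


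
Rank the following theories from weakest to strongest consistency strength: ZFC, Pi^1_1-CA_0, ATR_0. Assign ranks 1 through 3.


Ordering by consistency strength:
1. ATR_0
2. Pi^1_1-CA_0
3. ZFC


ZFC=3, Pi^1_1-CA_0=2, ATR_0=1


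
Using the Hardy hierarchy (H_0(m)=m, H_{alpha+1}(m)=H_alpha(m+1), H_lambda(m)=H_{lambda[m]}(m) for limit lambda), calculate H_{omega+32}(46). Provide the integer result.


H_{omega+32}(46):
Unwind the 32 successor steps: H_{omega+32}(46) = H_omega(46+32) = H_omega(78).
H_omega(m) = H_m(m) = m + m = 2m.
Result = 2 * 78 = 156

156


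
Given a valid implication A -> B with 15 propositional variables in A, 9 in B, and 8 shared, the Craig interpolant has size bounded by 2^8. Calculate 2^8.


Shared atoms = 8
Craig interpolant size bound = 2^8
= 256

256


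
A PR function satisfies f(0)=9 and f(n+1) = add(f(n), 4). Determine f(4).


f(0) = 9
f(1) = add(f(0), 4) = add(9, 4) = 13
f(2) = add(f(1), 4) = add(13, 4) = 17
f(3) = add(f(2), 4) = add(17, 4) = 21
f(4) = add(f(3), 4) = add(21, 4) = 25


25


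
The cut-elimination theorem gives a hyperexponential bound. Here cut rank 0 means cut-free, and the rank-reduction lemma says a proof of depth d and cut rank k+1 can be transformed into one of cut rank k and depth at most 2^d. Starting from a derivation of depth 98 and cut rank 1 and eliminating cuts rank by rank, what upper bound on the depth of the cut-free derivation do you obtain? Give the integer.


Each rank reduction sends depth d to at most 2^d; cut rank r needs r reductions.
2_0(98) = 98
2_1(98) = 2^98 = 316912650057057350374175801344
Cut-free depth bound = 316912650057057350374175801344

316912650057057350374175801344


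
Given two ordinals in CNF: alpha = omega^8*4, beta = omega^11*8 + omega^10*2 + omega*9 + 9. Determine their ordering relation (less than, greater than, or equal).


Compare term by term from highest exponent:
alpha = omega^8*4
beta = omega^11*8 + omega^10*2 + omega*9 + 9
Term 1: alpha has omega^8*4, beta has omega^11*8
Term 2: alpha has omega^0*0, beta has omega^10*2
Term 3: alpha has omega^0*0, beta has omega^1*9
Term 4: alpha has omega^0*0, beta has omega^0*9
Result: alpha < beta

alpha < beta


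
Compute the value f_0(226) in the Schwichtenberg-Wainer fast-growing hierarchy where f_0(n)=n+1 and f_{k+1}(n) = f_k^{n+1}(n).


f_0(226) = 226 + 1 = 227

227


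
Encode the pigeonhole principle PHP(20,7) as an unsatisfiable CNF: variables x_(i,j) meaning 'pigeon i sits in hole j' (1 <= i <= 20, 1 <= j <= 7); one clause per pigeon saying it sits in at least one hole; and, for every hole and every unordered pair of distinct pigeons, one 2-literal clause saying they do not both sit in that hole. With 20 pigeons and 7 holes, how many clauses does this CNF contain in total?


PHP(20,7): 20 pigeons, 7 holes, 20*7 = 140 variables.
- pigeon clauses: one per pigeon -> 20 clauses
- hole clauses: 7 holes * C(20,2) = 7 * 190 -> 1330 clauses
Total clauses = 20 + 1330 = 1350

1350


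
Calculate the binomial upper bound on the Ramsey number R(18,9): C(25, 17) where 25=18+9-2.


R(18,9) <= C(18+9-2, 18-1) = C(25, 17)
C(25, 17) = 25! / (17! * 8!)
= 1081575

1081575


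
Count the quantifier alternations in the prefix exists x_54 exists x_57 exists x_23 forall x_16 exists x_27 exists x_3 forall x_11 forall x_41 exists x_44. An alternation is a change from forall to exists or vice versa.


Walk the prefix and count type changes:
  position 1: exists -> exists
  position 2: exists -> exists
  position 3: exists -> forall <-- alternation
  position 4: forall -> exists <-- alternation
  position 5: exists -> exists
  position 6: exists -> forall <-- alternation
  position 7: forall -> forall
  position 8: forall -> exists <-- alternation
Total alternations = 4

4


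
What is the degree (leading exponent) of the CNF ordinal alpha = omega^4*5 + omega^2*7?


CNF: omega^4*5 + omega^2*7
The leading term is omega^4*5, which has exponent 4.

4


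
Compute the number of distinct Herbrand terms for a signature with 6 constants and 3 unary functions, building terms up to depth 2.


Herbrand terms by depth:
Depth 0: 6 constants
Depth 1: 18 new terms (running total: 24)
Depth 2: 54 new terms (running total: 78)
Total distinct ground terms = 78

78


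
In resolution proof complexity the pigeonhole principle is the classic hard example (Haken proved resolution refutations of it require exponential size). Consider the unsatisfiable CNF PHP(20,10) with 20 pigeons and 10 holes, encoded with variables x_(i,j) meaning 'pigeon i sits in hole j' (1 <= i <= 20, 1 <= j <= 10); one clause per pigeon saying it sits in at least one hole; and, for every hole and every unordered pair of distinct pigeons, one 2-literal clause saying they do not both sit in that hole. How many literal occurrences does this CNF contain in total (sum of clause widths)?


PHP(20,10): 20 pigeons, 10 holes, 20*10 = 200 variables.
- pigeon clauses: one per pigeon -> 20 clauses of width 10 -> 200 literals
- hole clauses: 10 holes * C(20,2) = 10 * 190 -> 1900 clauses of width 2 -> 3800 literals
Total literal occurrences = 200 + 3800 = 4000

4000


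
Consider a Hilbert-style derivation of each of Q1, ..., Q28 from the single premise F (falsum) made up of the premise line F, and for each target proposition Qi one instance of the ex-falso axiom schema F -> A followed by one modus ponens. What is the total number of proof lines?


Ex falso, line by line:
- 1 premise line (F)
- 28 targets, each needing 1 axiom instance (F -> Qi) + 1 MP = 2 lines: 2 * 28 = 56
Total = 1 + 56 = 57 lines.

57


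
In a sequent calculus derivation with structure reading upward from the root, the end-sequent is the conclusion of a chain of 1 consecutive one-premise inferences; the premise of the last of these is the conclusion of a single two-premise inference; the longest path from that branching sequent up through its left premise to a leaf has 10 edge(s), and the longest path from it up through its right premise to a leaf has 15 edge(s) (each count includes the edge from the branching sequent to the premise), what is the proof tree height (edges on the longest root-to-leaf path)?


Longest path through the left premise: 10 edges (measured from the branching sequent)
Longest path through the right premise: 15 edges
Height of the subtree rooted at the branching sequent: max(10, 15) = 15
The branching sequent sits 1 edges above the root (the chain of one-premise inferences), so height = 15 + 1 = 16

16


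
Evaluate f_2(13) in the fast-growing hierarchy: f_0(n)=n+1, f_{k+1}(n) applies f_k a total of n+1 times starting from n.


f_2(13) = f_1^14(13)
f_1(m) = 2m + 1.
Iterating: f_1^k(n) = 2^k*(n+1) - 1.
f_2(13) = 2^14*(13+1) - 1 = 16384*14 - 1 = 229375

229375


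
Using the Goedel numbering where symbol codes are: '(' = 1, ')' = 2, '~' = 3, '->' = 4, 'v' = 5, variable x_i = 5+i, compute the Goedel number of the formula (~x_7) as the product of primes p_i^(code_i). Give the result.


Formula: (~x_7)
Symbol codes: [1, 3, 12, 2]
Primes: [2, 3, 5, 7]
p_1^1 = 2^1 = 2
p_2^3 = 3^3 = 27
p_3^12 = 5^12 = 244140625
p_4^2 = 7^2 = 49
Product = 645996093750

645996093750


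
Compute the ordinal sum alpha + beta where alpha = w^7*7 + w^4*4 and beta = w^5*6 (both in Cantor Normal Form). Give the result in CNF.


Ordinal addition (w^7*7 + w^4*4) + w^5*6:
alpha's leading term has exponent 7 > beta's exponent 5, so it survives.
alpha's tail term has exponent 4 < beta's exponent 5, so it is absorbed by beta.
In ordinal addition, any term followed by a strictly larger-exponent term is absorbed.
Result = w^7*7 + w^5*6

w^7*7 + w^5*6
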